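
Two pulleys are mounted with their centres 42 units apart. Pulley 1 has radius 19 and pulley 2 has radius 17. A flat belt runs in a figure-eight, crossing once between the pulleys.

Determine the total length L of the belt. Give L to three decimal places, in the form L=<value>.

crossed belt: β = asin((r1+r2)/C) = asin(36/42) = 58.9973°
wrap1 = wrap2 = π + 2β = 297.9946°
tangent length = C·cosβ = 21.6333
L = (r1+r2)·wrap + 2·C·cosβ = 36·5.2010 + 2·21.6333 = 230.5021

L=230.502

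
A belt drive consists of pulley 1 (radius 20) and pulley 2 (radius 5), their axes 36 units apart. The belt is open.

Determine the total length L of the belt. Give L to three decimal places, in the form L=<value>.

L=156.885

open belt: β = asin((r2−r1)/C) = asin(-15/36) = -24.6243°
wrap1 = π − 2β = 229.2486°
wrap2 = π + 2β = 130.7514°
tangent length = C·cosβ = 32.7261
L = r1·wrap1 + r2·wrap2 + 2·C·cosβ = 20·4.0011 + 5·2.2820 + 2·32.7261 = 156.8854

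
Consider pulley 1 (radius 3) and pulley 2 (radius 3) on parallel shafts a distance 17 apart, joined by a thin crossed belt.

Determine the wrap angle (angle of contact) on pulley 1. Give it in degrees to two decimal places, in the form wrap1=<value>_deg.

wrap1=221.33_deg

crossed belt: β = asin((r1+r2)/C) = asin(6/17) = 20.6673°
wrap1 = wrap2 = π + 2β = 221.3346°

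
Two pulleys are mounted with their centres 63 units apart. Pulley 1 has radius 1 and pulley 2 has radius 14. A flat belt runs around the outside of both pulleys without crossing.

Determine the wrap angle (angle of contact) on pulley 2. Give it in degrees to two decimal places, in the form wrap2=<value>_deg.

wrap2=203.82_deg

open belt: β = asin((r2−r1)/C) = asin(13/63) = 11.9085°
wrap1 = π − 2β = 156.1830°
wrap2 = π + 2β = 203.8170°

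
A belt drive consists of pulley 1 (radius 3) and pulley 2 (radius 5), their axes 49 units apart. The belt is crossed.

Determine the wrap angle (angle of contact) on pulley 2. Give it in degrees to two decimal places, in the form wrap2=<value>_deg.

wrap2=198.79_deg

crossed belt: β = asin((r1+r2)/C) = asin(8/49) = 9.3965°
wrap1 = wrap2 = π + 2β = 198.7930°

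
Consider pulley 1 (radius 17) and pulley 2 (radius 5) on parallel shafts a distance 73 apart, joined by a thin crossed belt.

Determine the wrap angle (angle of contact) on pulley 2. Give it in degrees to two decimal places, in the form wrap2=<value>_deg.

crossed belt: β = asin((r1+r2)/C) = asin(22/73) = 17.5399°
wrap1 = wrap2 = π + 2β = 215.0798°

wrap2=215.08_deg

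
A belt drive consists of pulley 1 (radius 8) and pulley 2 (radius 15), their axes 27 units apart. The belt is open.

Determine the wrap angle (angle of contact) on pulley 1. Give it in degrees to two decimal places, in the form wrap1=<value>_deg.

open belt: β = asin((r2−r1)/C) = asin(7/27) = 15.0261°
wrap1 = π − 2β = 149.9478°
wrap2 = π + 2β = 210.0522°

wrap1=149.95_deg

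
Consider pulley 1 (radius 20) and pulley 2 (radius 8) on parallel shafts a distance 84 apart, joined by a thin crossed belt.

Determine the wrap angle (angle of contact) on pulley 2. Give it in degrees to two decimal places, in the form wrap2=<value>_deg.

crossed belt: β = asin((r1+r2)/C) = asin(28/84) = 19.4712°
wrap1 = wrap2 = π + 2β = 218.9424°

wrap2=218.94_deg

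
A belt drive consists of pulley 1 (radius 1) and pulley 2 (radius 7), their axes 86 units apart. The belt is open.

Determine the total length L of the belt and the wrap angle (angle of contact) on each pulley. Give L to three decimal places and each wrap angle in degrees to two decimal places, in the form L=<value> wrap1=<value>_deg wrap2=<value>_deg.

open belt: β = asin((r2−r1)/C) = asin(6/86) = 4.0006°
wrap1 = π − 2β = 171.9987°
wrap2 = π + 2β = 188.0013°
tangent length = C·cosβ = 85.7904
L = r1·wrap1 + r2·wrap2 + 2·C·cosβ = 1·3.0019 + 7·3.2812 + 2·85.7904 = 197.5515

L=197.552 wrap1=172.00_deg wrap2=188.00_deg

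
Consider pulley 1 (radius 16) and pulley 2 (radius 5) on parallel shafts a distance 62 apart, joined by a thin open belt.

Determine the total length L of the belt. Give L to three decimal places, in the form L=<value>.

L=191.930

open belt: β = asin((r2−r1)/C) = asin(-11/62) = -10.2195°
wrap1 = π − 2β = 200.4390°
wrap2 = π + 2β = 159.5610°
tangent length = C·cosβ = 61.0164
L = r1·wrap1 + r2·wrap2 + 2·C·cosβ = 16·3.4983 + 5·2.7849 + 2·61.0164 = 191.9302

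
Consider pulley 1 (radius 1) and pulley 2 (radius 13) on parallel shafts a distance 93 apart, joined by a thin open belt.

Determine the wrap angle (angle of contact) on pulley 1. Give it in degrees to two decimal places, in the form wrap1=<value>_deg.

open belt: β = asin((r2−r1)/C) = asin(12/93) = 7.4137°
wrap1 = π − 2β = 165.1727°
wrap2 = π + 2β = 194.8273°

wrap1=165.17_deg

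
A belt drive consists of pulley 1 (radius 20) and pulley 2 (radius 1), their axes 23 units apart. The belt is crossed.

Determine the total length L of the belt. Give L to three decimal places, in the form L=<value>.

L=133.064

crossed belt: β = asin((r1+r2)/C) = asin(21/23) = 65.9294°
wrap1 = wrap2 = π + 2β = 311.8588°
tangent length = C·cosβ = 9.3808
L = (r1+r2)·wrap + 2·C·cosβ = 21·5.4430 + 2·9.3808 = 133.0639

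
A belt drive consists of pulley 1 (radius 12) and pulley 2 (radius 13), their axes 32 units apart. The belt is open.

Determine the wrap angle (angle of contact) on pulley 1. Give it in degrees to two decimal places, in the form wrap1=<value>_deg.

wrap1=176.42_deg

open belt: β = asin((r2−r1)/C) = asin(1/32) = 1.7908°
wrap1 = π − 2β = 176.4184°
wrap2 = π + 2β = 183.5816°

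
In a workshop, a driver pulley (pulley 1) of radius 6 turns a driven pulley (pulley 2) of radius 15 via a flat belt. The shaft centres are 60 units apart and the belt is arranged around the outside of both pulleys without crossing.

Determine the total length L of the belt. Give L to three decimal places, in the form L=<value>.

L=187.326

open belt: β = asin((r2−r1)/C) = asin(9/60) = 8.6269°
wrap1 = π − 2β = 162.7461°
wrap2 = π + 2β = 197.2539°
tangent length = C·cosβ = 59.3212
L = r1·wrap1 + r2·wrap2 + 2·C·cosβ = 6·2.8405 + 15·3.4427 + 2·59.3212 = 187.3260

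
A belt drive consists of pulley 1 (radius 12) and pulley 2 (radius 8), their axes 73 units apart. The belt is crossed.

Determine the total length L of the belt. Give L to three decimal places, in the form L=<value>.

crossed belt: β = asin((r1+r2)/C) = asin(20/73) = 15.9008°
wrap1 = wrap2 = π + 2β = 211.8016°
tangent length = C·cosβ = 70.2068
L = (r1+r2)·wrap + 2·C·cosβ = 20·3.6966 + 2·70.2068 = 214.3464

L=214.346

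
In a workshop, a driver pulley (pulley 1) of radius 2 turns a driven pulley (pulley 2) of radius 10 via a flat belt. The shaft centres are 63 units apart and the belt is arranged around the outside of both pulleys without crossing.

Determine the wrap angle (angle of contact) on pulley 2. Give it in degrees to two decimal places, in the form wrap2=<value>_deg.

wrap2=194.59_deg

open belt: β = asin((r2−r1)/C) = asin(8/63) = 7.2954°
wrap1 = π − 2β = 165.4093°
wrap2 = π + 2β = 194.5907°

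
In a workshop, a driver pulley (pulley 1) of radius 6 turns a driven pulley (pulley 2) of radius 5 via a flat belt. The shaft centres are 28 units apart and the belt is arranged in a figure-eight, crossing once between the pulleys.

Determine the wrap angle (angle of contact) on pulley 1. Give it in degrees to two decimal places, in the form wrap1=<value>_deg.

crossed belt: β = asin((r1+r2)/C) = asin(11/28) = 23.1324°
wrap1 = wrap2 = π + 2β = 226.2648°

wrap1=226.26_deg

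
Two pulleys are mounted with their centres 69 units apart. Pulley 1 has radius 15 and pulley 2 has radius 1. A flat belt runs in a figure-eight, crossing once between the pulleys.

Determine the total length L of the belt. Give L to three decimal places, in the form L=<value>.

L=191.993

crossed belt: β = asin((r1+r2)/C) = asin(16/69) = 13.4080°
wrap1 = wrap2 = π + 2β = 206.8160°
tangent length = C·cosβ = 67.1193
L = (r1+r2)·wrap + 2·C·cosβ = 16·3.6096 + 2·67.1193 = 191.9925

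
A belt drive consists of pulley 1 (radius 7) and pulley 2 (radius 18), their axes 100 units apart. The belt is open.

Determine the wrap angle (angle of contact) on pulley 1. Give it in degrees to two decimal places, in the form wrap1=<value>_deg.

wrap1=167.37_deg

open belt: β = asin((r2−r1)/C) = asin(11/100) = 6.3153°
wrap1 = π − 2β = 167.3694°
wrap2 = π + 2β = 192.6306°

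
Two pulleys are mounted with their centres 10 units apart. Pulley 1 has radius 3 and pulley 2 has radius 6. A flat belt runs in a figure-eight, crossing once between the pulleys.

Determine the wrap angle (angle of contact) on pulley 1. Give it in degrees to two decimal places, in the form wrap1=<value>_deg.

wrap1=308.32_deg

crossed belt: β = asin((r1+r2)/C) = asin(9/10) = 64.1581°
wrap1 = wrap2 = π + 2β = 308.3161°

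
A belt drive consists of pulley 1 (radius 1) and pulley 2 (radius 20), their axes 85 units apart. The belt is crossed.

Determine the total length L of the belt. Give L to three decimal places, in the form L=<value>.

crossed belt: β = asin((r1+r2)/C) = asin(21/85) = 14.3035°
wrap1 = wrap2 = π + 2β = 208.6071°
tangent length = C·cosβ = 82.3650
L = (r1+r2)·wrap + 2·C·cosβ = 21·3.6409 + 2·82.3650 = 241.1886

L=241.189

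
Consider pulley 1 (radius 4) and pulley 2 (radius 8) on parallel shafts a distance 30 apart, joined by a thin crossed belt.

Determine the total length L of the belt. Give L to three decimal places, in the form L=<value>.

L=102.566

crossed belt: β = asin((r1+r2)/C) = asin(12/30) = 23.5782°
wrap1 = wrap2 = π + 2β = 227.1564°
tangent length = C·cosβ = 27.4955
L = (r1+r2)·wrap + 2·C·cosβ = 12·3.9646 + 2·27.4955 = 102.5664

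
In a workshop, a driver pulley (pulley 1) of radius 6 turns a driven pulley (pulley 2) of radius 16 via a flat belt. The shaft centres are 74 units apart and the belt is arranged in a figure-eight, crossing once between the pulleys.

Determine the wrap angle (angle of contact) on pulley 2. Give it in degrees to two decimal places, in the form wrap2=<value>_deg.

wrap2=214.59_deg

crossed belt: β = asin((r1+r2)/C) = asin(22/74) = 17.2953°
wrap1 = wrap2 = π + 2β = 214.5907°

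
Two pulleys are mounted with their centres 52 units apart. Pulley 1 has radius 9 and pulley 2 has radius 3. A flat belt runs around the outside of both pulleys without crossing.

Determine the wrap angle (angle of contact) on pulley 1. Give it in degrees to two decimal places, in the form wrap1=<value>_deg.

wrap1=193.25_deg

open belt: β = asin((r2−r1)/C) = asin(-6/52) = -6.6258°
wrap1 = π − 2β = 193.2516°
wrap2 = π + 2β = 166.7484°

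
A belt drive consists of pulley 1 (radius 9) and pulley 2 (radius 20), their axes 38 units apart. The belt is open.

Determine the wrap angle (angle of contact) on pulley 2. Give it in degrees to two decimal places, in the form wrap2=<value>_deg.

open belt: β = asin((r2−r1)/C) = asin(11/38) = 16.8264°
wrap1 = π − 2β = 146.3471°
wrap2 = π + 2β = 213.6529°

wrap2=213.65_deg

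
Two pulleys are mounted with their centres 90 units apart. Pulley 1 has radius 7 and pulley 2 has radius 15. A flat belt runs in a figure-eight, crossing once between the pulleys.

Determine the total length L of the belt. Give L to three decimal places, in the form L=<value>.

crossed belt: β = asin((r1+r2)/C) = asin(22/90) = 14.1490°
wrap1 = wrap2 = π + 2β = 208.2980°
tangent length = C·cosβ = 87.2697
L = (r1+r2)·wrap + 2·C·cosβ = 22·3.6355 + 2·87.2697 = 254.5201

L=254.520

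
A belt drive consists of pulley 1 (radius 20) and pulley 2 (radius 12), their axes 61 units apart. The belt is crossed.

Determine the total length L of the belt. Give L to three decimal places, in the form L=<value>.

crossed belt: β = asin((r1+r2)/C) = asin(32/61) = 31.6407°
wrap1 = wrap2 = π + 2β = 243.2813°
tangent length = C·cosβ = 51.9326
L = (r1+r2)·wrap + 2·C·cosβ = 32·4.2461 + 2·51.9326 = 239.7392

L=239.739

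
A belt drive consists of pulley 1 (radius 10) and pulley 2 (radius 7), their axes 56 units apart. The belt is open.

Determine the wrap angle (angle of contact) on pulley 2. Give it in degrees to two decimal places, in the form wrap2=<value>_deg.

wrap2=173.86_deg

open belt: β = asin((r2−r1)/C) = asin(-3/56) = -3.0709°
wrap1 = π − 2β = 186.1418°
wrap2 = π + 2β = 173.8582°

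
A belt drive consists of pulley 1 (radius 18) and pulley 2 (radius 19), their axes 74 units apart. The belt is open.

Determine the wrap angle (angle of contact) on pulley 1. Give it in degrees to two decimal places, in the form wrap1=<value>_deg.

wrap1=178.45_deg

open belt: β = asin((r2−r1)/C) = asin(1/74) = 0.7743°
wrap1 = π − 2β = 178.4514°
wrap2 = π + 2β = 181.5486°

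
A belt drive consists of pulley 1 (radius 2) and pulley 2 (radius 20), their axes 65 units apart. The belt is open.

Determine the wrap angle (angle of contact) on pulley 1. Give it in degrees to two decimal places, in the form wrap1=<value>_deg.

open belt: β = asin((r2−r1)/C) = asin(18/65) = 16.0766°
wrap1 = π − 2β = 147.8467°
wrap2 = π + 2β = 212.1533°

wrap1=147.85_deg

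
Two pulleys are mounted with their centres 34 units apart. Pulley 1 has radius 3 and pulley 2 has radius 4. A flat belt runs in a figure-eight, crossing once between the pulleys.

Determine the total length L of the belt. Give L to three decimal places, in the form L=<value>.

crossed belt: β = asin((r1+r2)/C) = asin(7/34) = 11.8812°
wrap1 = wrap2 = π + 2β = 203.7623°
tangent length = C·cosβ = 33.2716
L = (r1+r2)·wrap + 2·C·cosβ = 7·3.5563 + 2·33.2716 = 91.4375

L=91.437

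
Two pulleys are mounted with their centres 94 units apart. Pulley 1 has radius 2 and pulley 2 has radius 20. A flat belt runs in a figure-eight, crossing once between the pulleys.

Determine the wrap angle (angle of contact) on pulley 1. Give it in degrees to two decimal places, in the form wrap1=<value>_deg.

wrap1=207.07_deg

crossed belt: β = asin((r1+r2)/C) = asin(22/94) = 13.5352°
wrap1 = wrap2 = π + 2β = 207.0704°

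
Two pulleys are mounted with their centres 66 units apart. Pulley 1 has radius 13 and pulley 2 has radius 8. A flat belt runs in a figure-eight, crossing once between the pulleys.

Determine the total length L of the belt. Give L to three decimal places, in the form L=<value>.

crossed belt: β = asin((r1+r2)/C) = asin(21/66) = 18.5530°
wrap1 = wrap2 = π + 2β = 217.1060°
tangent length = C·cosβ = 62.5700
L = (r1+r2)·wrap + 2·C·cosβ = 21·3.7892 + 2·62.5700 = 204.7134

L=204.713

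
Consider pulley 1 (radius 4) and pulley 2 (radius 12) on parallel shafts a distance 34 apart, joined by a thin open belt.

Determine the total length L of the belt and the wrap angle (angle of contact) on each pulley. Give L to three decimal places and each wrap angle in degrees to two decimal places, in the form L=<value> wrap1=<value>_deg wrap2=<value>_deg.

open belt: β = asin((r2−r1)/C) = asin(8/34) = 13.6090°
wrap1 = π − 2β = 152.7821°
wrap2 = π + 2β = 207.2179°
tangent length = C·cosβ = 33.0454
L = r1·wrap1 + r2·wrap2 + 2·C·cosβ = 4·2.6666 + 12·3.6166 + 2·33.0454 = 120.1567

L=120.157 wrap1=152.78_deg wrap2=207.22_deg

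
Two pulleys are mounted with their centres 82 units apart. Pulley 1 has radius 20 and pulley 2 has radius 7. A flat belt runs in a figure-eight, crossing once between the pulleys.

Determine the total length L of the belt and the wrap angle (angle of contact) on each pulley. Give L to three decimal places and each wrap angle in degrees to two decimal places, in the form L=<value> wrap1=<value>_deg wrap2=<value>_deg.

L=257.796 wrap1=218.45_deg wrap2=218.45_deg

crossed belt: β = asin((r1+r2)/C) = asin(27/82) = 19.2244°
wrap1 = wrap2 = π + 2β = 218.4487°
tangent length = C·cosβ = 77.4274
L = (r1+r2)·wrap + 2·C·cosβ = 27·3.8126 + 2·77.4274 = 257.7963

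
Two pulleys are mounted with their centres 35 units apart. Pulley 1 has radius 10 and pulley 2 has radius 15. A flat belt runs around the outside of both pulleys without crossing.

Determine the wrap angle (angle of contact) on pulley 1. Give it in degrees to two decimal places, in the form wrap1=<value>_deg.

wrap1=163.57_deg

open belt: β = asin((r2−r1)/C) = asin(5/35) = 8.2132°
wrap1 = π − 2β = 163.5736°
wrap2 = π + 2β = 196.4264°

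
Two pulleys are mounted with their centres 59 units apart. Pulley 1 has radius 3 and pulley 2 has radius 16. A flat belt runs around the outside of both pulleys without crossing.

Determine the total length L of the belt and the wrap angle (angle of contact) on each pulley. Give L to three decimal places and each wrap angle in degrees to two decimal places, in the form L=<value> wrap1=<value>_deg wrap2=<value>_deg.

L=180.566 wrap1=154.54_deg wrap2=205.46_deg

open belt: β = asin((r2−r1)/C) = asin(13/59) = 12.7289°
wrap1 = π − 2β = 154.5421°
wrap2 = π + 2β = 205.4579°
tangent length = C·cosβ = 57.5500
L = r1·wrap1 + r2·wrap2 + 2·C·cosβ = 3·2.6973 + 16·3.5859 + 2·57.5500 = 180.5664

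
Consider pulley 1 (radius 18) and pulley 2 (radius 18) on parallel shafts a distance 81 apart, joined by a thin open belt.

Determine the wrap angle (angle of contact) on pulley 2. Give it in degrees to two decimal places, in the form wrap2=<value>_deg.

wrap2=180.00_deg

open belt: β = asin((r2−r1)/C) = asin(0/81) = 0.0000°
wrap1 = π − 2β = 180.0000°
wrap2 = π + 2β = 180.0000°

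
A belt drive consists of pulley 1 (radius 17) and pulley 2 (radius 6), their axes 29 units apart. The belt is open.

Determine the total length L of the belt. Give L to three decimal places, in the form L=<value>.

L=134.481

open belt: β = asin((r2−r1)/C) = asin(-11/29) = -22.2910°
wrap1 = π − 2β = 224.5819°
wrap2 = π + 2β = 135.4181°
tangent length = C·cosβ = 26.8328
L = r1·wrap1 + r2·wrap2 + 2·C·cosβ = 17·3.9197 + 6·2.3635 + 2·26.8328 = 134.4814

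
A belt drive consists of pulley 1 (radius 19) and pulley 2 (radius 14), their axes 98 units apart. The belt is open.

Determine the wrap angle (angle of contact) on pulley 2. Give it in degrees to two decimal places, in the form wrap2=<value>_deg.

wrap2=174.15_deg

open belt: β = asin((r2−r1)/C) = asin(-5/98) = -2.9245°
wrap1 = π − 2β = 185.8490°
wrap2 = π + 2β = 174.1510°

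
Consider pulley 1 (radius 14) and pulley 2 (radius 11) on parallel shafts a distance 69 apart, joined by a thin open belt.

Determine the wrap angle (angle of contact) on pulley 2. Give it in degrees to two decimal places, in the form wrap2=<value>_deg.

wrap2=175.02_deg

open belt: β = asin((r2−r1)/C) = asin(-3/69) = -2.4919°
wrap1 = π − 2β = 184.9838°
wrap2 = π + 2β = 175.0162°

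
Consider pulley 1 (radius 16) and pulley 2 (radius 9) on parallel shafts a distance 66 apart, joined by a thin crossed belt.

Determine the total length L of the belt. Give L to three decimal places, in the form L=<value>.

crossed belt: β = asin((r1+r2)/C) = asin(25/66) = 22.2586°
wrap1 = wrap2 = π + 2β = 224.5172°
tangent length = C·cosβ = 61.0819
L = (r1+r2)·wrap + 2·C·cosβ = 25·3.9186 + 2·61.0819 = 220.1280

L=220.128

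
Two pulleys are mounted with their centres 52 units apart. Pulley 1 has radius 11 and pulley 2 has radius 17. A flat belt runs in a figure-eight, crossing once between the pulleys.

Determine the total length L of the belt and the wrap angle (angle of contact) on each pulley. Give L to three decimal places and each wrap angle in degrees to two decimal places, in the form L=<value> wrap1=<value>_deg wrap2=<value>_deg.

L=207.442 wrap1=245.16_deg wrap2=245.16_deg

crossed belt: β = asin((r1+r2)/C) = asin(28/52) = 32.5790°
wrap1 = wrap2 = π + 2β = 245.1579°
tangent length = C·cosβ = 43.8178
L = (r1+r2)·wrap + 2·C·cosβ = 28·4.2788 + 2·43.8178 = 207.4424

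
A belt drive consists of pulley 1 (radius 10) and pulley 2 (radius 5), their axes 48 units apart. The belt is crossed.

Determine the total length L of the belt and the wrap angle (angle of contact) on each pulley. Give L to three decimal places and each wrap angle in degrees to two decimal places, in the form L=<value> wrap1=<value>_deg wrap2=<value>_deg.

L=147.851 wrap1=216.42_deg wrap2=216.42_deg

crossed belt: β = asin((r1+r2)/C) = asin(15/48) = 18.2100°
wrap1 = wrap2 = π + 2β = 216.4199°
tangent length = C·cosβ = 45.5961
L = (r1+r2)·wrap + 2·C·cosβ = 15·3.7772 + 2·45.5961 = 147.8507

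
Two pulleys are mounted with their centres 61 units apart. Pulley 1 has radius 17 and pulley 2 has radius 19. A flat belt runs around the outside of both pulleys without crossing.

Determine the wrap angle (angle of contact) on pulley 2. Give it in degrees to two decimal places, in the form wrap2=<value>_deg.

open belt: β = asin((r2−r1)/C) = asin(2/61) = 1.8789°
wrap1 = π − 2β = 176.2422°
wrap2 = π + 2β = 183.7578°

wrap2=183.76_deg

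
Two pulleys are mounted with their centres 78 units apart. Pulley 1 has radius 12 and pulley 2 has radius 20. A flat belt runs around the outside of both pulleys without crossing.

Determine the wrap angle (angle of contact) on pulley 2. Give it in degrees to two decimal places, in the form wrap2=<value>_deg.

open belt: β = asin((r2−r1)/C) = asin(8/78) = 5.8868°
wrap1 = π − 2β = 168.2263°
wrap2 = π + 2β = 191.7737°

wrap2=191.77_deg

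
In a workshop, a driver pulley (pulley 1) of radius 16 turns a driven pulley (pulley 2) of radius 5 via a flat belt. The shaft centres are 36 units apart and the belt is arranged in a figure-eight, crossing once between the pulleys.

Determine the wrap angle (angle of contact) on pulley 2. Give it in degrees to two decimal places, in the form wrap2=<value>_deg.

crossed belt: β = asin((r1+r2)/C) = asin(21/36) = 35.6853°
wrap1 = wrap2 = π + 2β = 251.3707°

wrap2=251.37_deg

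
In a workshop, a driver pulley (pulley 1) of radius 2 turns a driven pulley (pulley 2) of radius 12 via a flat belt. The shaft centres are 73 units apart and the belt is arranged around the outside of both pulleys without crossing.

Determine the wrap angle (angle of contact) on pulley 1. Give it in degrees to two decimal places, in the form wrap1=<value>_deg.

wrap1=164.25_deg

open belt: β = asin((r2−r1)/C) = asin(10/73) = 7.8735°
wrap1 = π − 2β = 164.2530°
wrap2 = π + 2β = 195.7470°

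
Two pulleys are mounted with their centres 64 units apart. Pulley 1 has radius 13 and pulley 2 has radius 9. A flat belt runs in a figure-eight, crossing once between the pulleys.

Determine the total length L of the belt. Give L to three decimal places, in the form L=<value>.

crossed belt: β = asin((r1+r2)/C) = asin(22/64) = 20.1055°
wrap1 = wrap2 = π + 2β = 220.2110°
tangent length = C·cosβ = 60.0999
L = (r1+r2)·wrap + 2·C·cosβ = 22·3.8434 + 2·60.0999 = 204.7548

L=204.755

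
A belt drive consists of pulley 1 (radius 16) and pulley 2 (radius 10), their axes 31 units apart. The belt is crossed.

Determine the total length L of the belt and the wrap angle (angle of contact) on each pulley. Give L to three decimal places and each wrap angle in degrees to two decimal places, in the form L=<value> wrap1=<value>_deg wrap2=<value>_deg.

crossed belt: β = asin((r1+r2)/C) = asin(26/31) = 57.0041°
wrap1 = wrap2 = π + 2β = 294.0082°
tangent length = C·cosβ = 16.8819
L = (r1+r2)·wrap + 2·C·cosβ = 26·5.1314 + 2·16.8819 = 167.1806

L=167.181 wrap1=294.01_deg wrap2=294.01_deg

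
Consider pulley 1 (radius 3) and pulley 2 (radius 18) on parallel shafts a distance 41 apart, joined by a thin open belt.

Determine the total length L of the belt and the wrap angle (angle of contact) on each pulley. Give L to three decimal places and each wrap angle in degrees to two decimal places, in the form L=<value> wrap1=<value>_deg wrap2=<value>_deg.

open belt: β = asin((r2−r1)/C) = asin(15/41) = 21.4601°
wrap1 = π − 2β = 137.0797°
wrap2 = π + 2β = 222.9203°
tangent length = C·cosβ = 38.1576
L = r1·wrap1 + r2·wrap2 + 2·C·cosβ = 3·2.3925 + 18·3.8907 + 2·38.1576 = 153.5251

L=153.525 wrap1=137.08_deg wrap2=222.92_deg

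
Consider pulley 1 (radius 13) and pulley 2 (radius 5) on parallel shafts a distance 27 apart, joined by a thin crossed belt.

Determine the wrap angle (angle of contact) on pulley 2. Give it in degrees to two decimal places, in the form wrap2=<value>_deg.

crossed belt: β = asin((r1+r2)/C) = asin(18/27) = 41.8103°
wrap1 = wrap2 = π + 2β = 263.6206°

wrap2=263.62_deg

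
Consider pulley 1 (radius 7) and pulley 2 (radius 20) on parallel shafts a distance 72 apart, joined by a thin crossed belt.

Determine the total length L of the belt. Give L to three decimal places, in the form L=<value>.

L=239.072

crossed belt: β = asin((r1+r2)/C) = asin(27/72) = 22.0243°
wrap1 = wrap2 = π + 2β = 224.0486°
tangent length = C·cosβ = 66.7458
L = (r1+r2)·wrap + 2·C·cosβ = 27·3.9104 + 2·66.7458 = 239.0720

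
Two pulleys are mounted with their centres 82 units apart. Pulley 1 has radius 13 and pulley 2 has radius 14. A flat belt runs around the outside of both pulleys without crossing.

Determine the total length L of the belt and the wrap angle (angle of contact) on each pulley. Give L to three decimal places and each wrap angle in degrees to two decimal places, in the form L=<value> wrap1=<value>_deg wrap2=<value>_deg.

open belt: β = asin((r2−r1)/C) = asin(1/82) = 0.6987°
wrap1 = π − 2β = 178.6025°
wrap2 = π + 2β = 181.3975°
tangent length = C·cosβ = 81.9939
L = r1·wrap1 + r2·wrap2 + 2·C·cosβ = 13·3.1172 + 14·3.1660 + 2·81.9939 = 248.8352

L=248.835 wrap1=178.60_deg wrap2=181.40_deg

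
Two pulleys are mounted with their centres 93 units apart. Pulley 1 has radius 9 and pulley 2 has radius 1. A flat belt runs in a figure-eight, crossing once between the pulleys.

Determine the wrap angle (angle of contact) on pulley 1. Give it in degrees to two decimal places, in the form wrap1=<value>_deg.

crossed belt: β = asin((r1+r2)/C) = asin(10/93) = 6.1728°
wrap1 = wrap2 = π + 2β = 192.3455°

wrap1=192.35_deg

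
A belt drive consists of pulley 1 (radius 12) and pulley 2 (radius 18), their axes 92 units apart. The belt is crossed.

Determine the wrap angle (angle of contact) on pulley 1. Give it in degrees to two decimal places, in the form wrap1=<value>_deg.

wrap1=218.06_deg

crossed belt: β = asin((r1+r2)/C) = asin(30/92) = 19.0314°
wrap1 = wrap2 = π + 2β = 218.0629°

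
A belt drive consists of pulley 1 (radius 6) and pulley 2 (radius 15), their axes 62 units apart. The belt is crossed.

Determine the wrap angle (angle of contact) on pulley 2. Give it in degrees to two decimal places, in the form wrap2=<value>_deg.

crossed belt: β = asin((r1+r2)/C) = asin(21/62) = 19.7983°
wrap1 = wrap2 = π + 2β = 219.5966°

wrap2=219.60_deg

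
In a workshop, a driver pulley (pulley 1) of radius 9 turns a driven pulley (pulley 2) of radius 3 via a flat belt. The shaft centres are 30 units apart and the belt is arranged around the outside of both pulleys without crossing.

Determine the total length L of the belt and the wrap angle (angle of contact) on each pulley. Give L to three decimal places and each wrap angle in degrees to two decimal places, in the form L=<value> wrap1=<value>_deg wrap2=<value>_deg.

L=98.903 wrap1=203.07_deg wrap2=156.93_deg

open belt: β = asin((r2−r1)/C) = asin(-6/30) = -11.5370°
wrap1 = π − 2β = 203.0739°
wrap2 = π + 2β = 156.9261°
tangent length = C·cosβ = 29.3939
L = r1·wrap1 + r2·wrap2 + 2·C·cosβ = 9·3.5443 + 3·2.7389 + 2·29.3939 = 98.9032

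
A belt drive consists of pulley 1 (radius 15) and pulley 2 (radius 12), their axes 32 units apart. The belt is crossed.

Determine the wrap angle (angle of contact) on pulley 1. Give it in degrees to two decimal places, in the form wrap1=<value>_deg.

crossed belt: β = asin((r1+r2)/C) = asin(27/32) = 57.5383°
wrap1 = wrap2 = π + 2β = 295.0765°

wrap1=295.08_deg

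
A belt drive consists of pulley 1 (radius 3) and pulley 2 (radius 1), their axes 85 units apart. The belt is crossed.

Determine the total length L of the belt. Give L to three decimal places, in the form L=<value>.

crossed belt: β = asin((r1+r2)/C) = asin(4/85) = 2.6973°
wrap1 = wrap2 = π + 2β = 185.3945°
tangent length = C·cosβ = 84.9058
L = (r1+r2)·wrap + 2·C·cosβ = 4·3.2357 + 2·84.9058 = 182.7546

L=182.755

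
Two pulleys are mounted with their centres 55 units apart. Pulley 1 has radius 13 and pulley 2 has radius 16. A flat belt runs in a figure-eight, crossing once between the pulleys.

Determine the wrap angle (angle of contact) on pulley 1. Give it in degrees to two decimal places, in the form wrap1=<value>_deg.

crossed belt: β = asin((r1+r2)/C) = asin(29/55) = 31.8214°
wrap1 = wrap2 = π + 2β = 243.6427°

wrap1=243.64_deg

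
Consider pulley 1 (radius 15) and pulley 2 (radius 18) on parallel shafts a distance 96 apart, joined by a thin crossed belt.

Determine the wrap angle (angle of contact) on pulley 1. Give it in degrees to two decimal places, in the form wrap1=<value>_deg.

wrap1=220.21_deg

crossed belt: β = asin((r1+r2)/C) = asin(33/96) = 20.1055°
wrap1 = wrap2 = π + 2β = 220.2110°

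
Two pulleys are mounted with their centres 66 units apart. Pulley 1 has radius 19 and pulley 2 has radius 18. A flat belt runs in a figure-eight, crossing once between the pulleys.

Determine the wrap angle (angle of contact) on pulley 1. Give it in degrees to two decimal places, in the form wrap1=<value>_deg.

wrap1=248.20_deg

crossed belt: β = asin((r1+r2)/C) = asin(37/66) = 34.0977°
wrap1 = wrap2 = π + 2β = 248.1954°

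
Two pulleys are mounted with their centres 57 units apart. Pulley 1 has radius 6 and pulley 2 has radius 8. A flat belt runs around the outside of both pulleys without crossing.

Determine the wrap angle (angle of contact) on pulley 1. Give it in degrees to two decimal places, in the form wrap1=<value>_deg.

open belt: β = asin((r2−r1)/C) = asin(2/57) = 2.0108°
wrap1 = π − 2β = 175.9784°
wrap2 = π + 2β = 184.0216°

wrap1=175.98_deg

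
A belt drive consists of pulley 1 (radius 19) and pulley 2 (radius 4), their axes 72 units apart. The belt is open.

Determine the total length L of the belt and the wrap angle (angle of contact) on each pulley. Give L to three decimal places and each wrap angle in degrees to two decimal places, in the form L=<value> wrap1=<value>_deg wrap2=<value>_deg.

L=219.393 wrap1=204.05_deg wrap2=155.95_deg

open belt: β = asin((r2−r1)/C) = asin(-15/72) = -12.0247°
wrap1 = π − 2β = 204.0494°
wrap2 = π + 2β = 155.9506°
tangent length = C·cosβ = 70.4202
L = r1·wrap1 + r2·wrap2 + 2·C·cosβ = 19·3.5613 + 4·2.7219 + 2·70.4202 = 219.3931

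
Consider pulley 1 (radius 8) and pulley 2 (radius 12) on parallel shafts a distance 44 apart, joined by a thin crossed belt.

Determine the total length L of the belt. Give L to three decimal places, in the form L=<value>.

L=160.090

crossed belt: β = asin((r1+r2)/C) = asin(20/44) = 27.0357°
wrap1 = wrap2 = π + 2β = 234.0714°
tangent length = C·cosβ = 39.1918
L = (r1+r2)·wrap + 2·C·cosβ = 20·4.0853 + 2·39.1918 = 160.0900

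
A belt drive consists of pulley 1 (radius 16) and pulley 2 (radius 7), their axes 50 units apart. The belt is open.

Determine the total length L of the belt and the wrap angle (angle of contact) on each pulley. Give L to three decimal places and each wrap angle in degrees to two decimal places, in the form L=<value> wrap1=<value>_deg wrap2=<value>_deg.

L=173.881 wrap1=200.74_deg wrap2=159.26_deg

open belt: β = asin((r2−r1)/C) = asin(-9/50) = -10.3698°
wrap1 = π − 2β = 200.7395°
wrap2 = π + 2β = 159.2605°
tangent length = C·cosβ = 49.1833
L = r1·wrap1 + r2·wrap2 + 2·C·cosβ = 16·3.5036 + 7·2.7796 + 2·49.1833 = 173.8810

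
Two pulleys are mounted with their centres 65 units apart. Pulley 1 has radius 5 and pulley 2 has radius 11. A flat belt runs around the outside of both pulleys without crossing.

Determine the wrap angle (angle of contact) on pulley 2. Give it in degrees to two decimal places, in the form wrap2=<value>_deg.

wrap2=190.59_deg

open belt: β = asin((r2−r1)/C) = asin(6/65) = 5.2964°
wrap1 = π − 2β = 169.4072°
wrap2 = π + 2β = 190.5928°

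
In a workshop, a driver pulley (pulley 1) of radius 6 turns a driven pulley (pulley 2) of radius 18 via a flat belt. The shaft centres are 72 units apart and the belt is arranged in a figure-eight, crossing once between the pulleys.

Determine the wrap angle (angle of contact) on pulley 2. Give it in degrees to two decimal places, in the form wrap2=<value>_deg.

wrap2=218.94_deg

crossed belt: β = asin((r1+r2)/C) = asin(24/72) = 19.4712°
wrap1 = wrap2 = π + 2β = 218.9424°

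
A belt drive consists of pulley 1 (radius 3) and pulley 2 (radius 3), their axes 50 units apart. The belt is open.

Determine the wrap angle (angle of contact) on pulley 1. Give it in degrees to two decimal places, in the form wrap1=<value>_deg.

open belt: β = asin((r2−r1)/C) = asin(0/50) = 0.0000°
wrap1 = π − 2β = 180.0000°
wrap2 = π + 2β = 180.0000°

wrap1=180.00_deg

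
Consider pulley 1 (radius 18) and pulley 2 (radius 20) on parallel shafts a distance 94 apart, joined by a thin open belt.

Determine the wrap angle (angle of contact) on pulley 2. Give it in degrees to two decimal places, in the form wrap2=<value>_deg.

wrap2=182.44_deg

open belt: β = asin((r2−r1)/C) = asin(2/94) = 1.2192°
wrap1 = π − 2β = 177.5617°
wrap2 = π + 2β = 182.4383°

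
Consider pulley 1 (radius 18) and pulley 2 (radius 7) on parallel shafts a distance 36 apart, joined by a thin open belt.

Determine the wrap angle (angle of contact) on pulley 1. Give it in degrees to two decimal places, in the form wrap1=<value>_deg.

wrap1=215.58_deg

open belt: β = asin((r2−r1)/C) = asin(-11/36) = -17.7916°
wrap1 = π − 2β = 215.5832°
wrap2 = π + 2β = 144.4168°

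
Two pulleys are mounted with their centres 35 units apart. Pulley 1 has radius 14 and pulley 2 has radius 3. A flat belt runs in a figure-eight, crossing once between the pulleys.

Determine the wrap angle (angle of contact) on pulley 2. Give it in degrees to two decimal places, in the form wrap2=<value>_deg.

wrap2=238.12_deg

crossed belt: β = asin((r1+r2)/C) = asin(17/35) = 29.0593°
wrap1 = wrap2 = π + 2β = 238.1186°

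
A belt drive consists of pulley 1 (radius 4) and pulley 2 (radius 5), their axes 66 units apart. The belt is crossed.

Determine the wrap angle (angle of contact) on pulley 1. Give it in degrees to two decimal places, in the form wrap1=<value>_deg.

crossed belt: β = asin((r1+r2)/C) = asin(9/66) = 7.8375°
wrap1 = wrap2 = π + 2β = 195.6750°

wrap1=195.67_deg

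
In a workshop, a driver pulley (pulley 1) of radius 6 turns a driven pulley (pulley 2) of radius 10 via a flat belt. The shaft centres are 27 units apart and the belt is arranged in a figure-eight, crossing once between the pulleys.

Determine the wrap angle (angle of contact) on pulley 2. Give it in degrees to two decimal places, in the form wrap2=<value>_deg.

crossed belt: β = asin((r1+r2)/C) = asin(16/27) = 36.3412°
wrap1 = wrap2 = π + 2β = 252.6824°

wrap2=252.68_deg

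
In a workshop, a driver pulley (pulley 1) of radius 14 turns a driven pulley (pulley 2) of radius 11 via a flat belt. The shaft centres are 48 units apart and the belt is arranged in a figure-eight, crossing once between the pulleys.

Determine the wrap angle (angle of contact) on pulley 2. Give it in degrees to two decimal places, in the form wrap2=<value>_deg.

crossed belt: β = asin((r1+r2)/C) = asin(25/48) = 31.3882°
wrap1 = wrap2 = π + 2β = 242.7763°

wrap2=242.78_deg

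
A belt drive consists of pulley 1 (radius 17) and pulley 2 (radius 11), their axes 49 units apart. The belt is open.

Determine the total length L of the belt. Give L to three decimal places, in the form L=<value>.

L=186.700

open belt: β = asin((r2−r1)/C) = asin(-6/49) = -7.0335°
wrap1 = π − 2β = 194.0669°
wrap2 = π + 2β = 165.9331°
tangent length = C·cosβ = 48.6313
L = r1·wrap1 + r2·wrap2 + 2·C·cosβ = 17·3.3871 + 11·2.8961 + 2·48.6313 = 186.7002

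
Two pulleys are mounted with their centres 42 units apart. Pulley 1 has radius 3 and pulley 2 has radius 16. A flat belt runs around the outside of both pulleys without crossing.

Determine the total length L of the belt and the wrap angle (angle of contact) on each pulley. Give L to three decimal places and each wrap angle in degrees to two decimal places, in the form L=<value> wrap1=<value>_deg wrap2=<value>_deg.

L=147.747 wrap1=143.94_deg wrap2=216.06_deg

open belt: β = asin((r2−r1)/C) = asin(13/42) = 18.0305°
wrap1 = π − 2β = 143.9389°
wrap2 = π + 2β = 216.0611°
tangent length = C·cosβ = 39.9375
L = r1·wrap1 + r2·wrap2 + 2·C·cosβ = 3·2.5122 + 16·3.7710 + 2·39.9375 = 147.7472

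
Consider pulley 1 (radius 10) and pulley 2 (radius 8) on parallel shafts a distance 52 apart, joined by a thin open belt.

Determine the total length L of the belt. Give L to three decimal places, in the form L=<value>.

open belt: β = asin((r2−r1)/C) = asin(-2/52) = -2.2042°
wrap1 = π − 2β = 184.4085°
wrap2 = π + 2β = 175.5915°
tangent length = C·cosβ = 51.9615
L = r1·wrap1 + r2·wrap2 + 2·C·cosβ = 10·3.2185 + 8·3.0647 + 2·51.9615 = 160.6256

L=160.626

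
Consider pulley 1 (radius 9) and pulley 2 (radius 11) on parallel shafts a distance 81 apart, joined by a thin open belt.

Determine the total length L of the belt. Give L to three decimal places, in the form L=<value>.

open belt: β = asin((r2−r1)/C) = asin(2/81) = 1.4149°
wrap1 = π − 2β = 177.1703°
wrap2 = π + 2β = 182.8297°
tangent length = C·cosβ = 80.9753
L = r1·wrap1 + r2·wrap2 + 2·C·cosβ = 9·3.0922 + 11·3.1910 + 2·80.9753 = 224.8812

L=224.881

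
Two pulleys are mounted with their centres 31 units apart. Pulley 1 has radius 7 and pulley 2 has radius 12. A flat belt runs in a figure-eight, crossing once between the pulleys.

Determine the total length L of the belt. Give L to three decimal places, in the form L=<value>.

crossed belt: β = asin((r1+r2)/C) = asin(19/31) = 37.7997°
wrap1 = wrap2 = π + 2β = 255.5994°
tangent length = C·cosβ = 24.4949
L = (r1+r2)·wrap + 2·C·cosβ = 19·4.4611 + 2·24.4949 = 133.7498

L=133.750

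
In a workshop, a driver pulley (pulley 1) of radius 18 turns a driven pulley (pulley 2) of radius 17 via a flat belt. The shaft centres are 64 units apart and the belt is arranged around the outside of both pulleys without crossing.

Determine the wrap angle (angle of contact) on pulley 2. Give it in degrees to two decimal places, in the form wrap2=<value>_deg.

wrap2=178.21_deg

open belt: β = asin((r2−r1)/C) = asin(-1/64) = -0.8953°
wrap1 = π − 2β = 181.7906°
wrap2 = π + 2β = 178.2094°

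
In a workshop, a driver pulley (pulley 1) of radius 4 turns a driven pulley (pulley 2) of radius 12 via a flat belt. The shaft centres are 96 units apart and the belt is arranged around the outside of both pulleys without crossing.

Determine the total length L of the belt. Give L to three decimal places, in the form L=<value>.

open belt: β = asin((r2−r1)/C) = asin(8/96) = 4.7802°
wrap1 = π − 2β = 170.4396°
wrap2 = π + 2β = 189.5604°
tangent length = C·cosβ = 95.6661
L = r1·wrap1 + r2·wrap2 + 2·C·cosβ = 4·2.9747 + 12·3.3085 + 2·95.6661 = 242.9325

L=242.933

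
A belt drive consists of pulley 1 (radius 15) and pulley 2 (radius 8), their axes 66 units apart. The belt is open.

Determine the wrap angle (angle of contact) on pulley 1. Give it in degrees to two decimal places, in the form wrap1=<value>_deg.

wrap1=192.18_deg

open belt: β = asin((r2−r1)/C) = asin(-7/66) = -6.0883°
wrap1 = π − 2β = 192.1766°
wrap2 = π + 2β = 167.8234°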